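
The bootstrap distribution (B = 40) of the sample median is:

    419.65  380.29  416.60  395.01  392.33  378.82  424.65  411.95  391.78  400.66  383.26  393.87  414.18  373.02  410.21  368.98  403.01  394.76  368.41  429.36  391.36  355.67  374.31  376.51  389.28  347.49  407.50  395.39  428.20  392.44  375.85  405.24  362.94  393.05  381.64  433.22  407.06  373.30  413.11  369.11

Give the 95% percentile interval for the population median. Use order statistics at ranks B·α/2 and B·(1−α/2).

Sorted replicates: 347.49, 355.67, 362.94, 368.41, 368.98, 369.11, 373.02, 373.30, 374.31, 375.85, 376.51, 378.82, 380.29, 381.64, 383.26, 389.28, 391.36, 391.78, 392.33, 392.44, 393.05, 393.87, 394.76, 395.01, 395.39, 400.66, 403.01, 405.24, 407.06, 407.50, 410.21, 411.95, 413.11, 414.18, 416.60, 419.65, 424.65, 428.20, 429.36, 433.22
α = 0.05; lower rank = 40 × 0.025 = 1; upper rank = 40 × 0.975 = 39.
The 1st smallest replicate is 347.49; the 39th is 429.36.

(347.49, 429.36)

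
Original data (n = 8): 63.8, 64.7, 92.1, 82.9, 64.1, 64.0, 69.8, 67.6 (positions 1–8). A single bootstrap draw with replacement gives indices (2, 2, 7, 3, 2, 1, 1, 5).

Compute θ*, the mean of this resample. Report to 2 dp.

Resample values: 64.7, 64.7, 69.8, 92.1, 64.7, 63.8, 63.8, 64.1.
Mean = (64.7 + 64.7 + 69.8 + 92.1 + 64.7 + 63.8 + 63.8 + 64.1) / 8 = 547.70 / 8 = 68.46

θ* = 68.46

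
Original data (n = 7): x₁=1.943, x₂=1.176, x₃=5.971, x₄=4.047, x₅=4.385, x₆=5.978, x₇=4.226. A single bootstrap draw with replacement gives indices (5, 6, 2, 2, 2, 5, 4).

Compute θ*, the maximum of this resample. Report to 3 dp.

Resample values: 4.385, 5.978, 1.176, 1.176, 1.176, 4.385, 4.047.
Maximum = 5.978

θ* = 5.978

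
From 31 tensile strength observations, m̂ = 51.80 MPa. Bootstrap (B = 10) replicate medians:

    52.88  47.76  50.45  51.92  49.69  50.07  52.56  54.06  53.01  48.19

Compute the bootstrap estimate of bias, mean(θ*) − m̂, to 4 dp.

bias = −0.7410

mean(θ*) = (52.88 + 47.76 + 50.45 + 51.92 + 49.69 + 50.07 + 52.56 + 54.06 + 53.01 + 48.19) / 10 = 51.05900
bias = 51.05900 − 51.80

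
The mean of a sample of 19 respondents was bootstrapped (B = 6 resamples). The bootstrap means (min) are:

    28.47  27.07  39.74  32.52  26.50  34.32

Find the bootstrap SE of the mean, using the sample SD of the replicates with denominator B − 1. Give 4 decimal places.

Bootstrap SE is the standard deviation of the 6 replicate means.
Mean of replicates: (28.47 + 27.07 + 39.74 + 32.52 + 26.50 + 34.32) / 6 = 188.62000 / 6 = 31.43667
Sum of squared deviations: (−2.96667)² + (−4.36667)² + (+8.30333)² + (+1.08333)² + (−4.93667)² + (+2.88333)² = 130.67213
Variance = 130.67213 / 5 = 26.13443
SE* = √26.13443

SE* = 5.1122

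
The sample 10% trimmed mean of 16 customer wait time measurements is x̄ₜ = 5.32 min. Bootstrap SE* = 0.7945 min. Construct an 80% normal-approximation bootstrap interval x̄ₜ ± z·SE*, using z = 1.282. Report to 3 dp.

Margin = 1.282 × 0.7945 = 1.0185
Interval: 5.32 ± 1.0185

(4.301, 6.339)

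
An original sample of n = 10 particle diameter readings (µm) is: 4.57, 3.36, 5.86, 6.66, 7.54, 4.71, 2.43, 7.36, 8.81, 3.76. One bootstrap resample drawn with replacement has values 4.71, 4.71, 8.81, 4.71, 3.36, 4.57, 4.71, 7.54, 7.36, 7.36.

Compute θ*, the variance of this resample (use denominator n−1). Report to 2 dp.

θ* = 3.24

Mean = 5.7840; sum of squared deviations = 29.1712
s² = 29.1712 / 9 = 3.2412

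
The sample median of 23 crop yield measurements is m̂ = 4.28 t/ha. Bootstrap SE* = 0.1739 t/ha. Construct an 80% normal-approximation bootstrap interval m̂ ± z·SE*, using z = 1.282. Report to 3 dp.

Margin = 1.282 × 0.1739 = 0.2229
Interval: 4.28 ± 0.2229

(4.057, 4.503)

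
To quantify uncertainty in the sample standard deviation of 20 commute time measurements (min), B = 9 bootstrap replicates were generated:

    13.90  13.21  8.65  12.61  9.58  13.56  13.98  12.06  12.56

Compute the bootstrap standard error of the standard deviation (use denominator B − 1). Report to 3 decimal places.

SE* = 1.894

Bootstrap SE is the standard deviation of the 9 replicate standard deviations.
Mean of replicates: (13.90 + 13.21 + 8.65 + 12.61 + 9.58 + 13.56 + 13.98 + 12.06 + 12.56) / 9 = 110.1100 / 9 = 12.2344
Sum of squared deviations: (+1.6656)² + (+0.9756)² + (−3.5844)² + (+0.3756)² + (−2.6544)² + (+1.3256)² + (+1.7456)² + (−0.1744)² + (+0.3256)² = 28.7016
Variance = 28.7016 / 8 = 3.5877
SE* = √3.5877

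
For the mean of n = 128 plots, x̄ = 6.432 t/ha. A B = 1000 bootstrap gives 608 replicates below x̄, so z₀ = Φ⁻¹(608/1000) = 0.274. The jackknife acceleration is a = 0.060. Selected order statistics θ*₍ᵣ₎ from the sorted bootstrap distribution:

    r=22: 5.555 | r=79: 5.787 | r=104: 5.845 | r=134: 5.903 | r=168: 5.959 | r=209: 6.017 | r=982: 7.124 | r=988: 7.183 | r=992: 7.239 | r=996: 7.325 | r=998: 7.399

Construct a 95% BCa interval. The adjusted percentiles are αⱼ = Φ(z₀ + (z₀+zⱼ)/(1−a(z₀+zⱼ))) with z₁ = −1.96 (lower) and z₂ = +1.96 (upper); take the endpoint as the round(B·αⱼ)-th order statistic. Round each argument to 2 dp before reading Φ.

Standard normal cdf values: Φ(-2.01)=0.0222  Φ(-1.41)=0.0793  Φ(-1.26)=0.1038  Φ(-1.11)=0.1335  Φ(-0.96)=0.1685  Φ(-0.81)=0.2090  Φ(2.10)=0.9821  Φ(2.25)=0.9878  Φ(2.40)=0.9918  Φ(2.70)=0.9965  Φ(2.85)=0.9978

(5.845, 7.399)

Lower: z₀ + z₁ = 0.274 + (-1.960) = -1.686; 1 − a(z₀+z₁) = 1 − (0.060)(-1.686) = 1.1012; argument = 0.274 + (-1.686)/1.1012 = -1.2571 → -1.26.
α₁ = Φ(-1.26) = 0.1038; rank = round(1000 × 0.1038) = 104; θ*₍104₎ = 5.845.
Upper: z₀ + z₂ = 2.234; 1 − a(z₀+z₂) = 0.8660; argument = 2.8538 → 2.85; α₂ = 0.9978; rank = 998; θ*₍998₎ = 7.399.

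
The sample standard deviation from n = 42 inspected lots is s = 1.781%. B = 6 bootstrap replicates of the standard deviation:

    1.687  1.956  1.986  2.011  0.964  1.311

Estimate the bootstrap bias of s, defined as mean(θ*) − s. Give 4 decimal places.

bias = −0.1285

mean(θ*) = (1.687 + 1.956 + 1.986 + 2.011 + 0.964 + 1.311) / 6 = 1.65250
bias = 1.65250 − 1.781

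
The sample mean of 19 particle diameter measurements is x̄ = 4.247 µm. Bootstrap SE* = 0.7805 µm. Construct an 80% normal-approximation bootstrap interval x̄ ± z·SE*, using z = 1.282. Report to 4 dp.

(3.2464, 5.2476)

Margin = 1.282 × 0.7805 = 1.00060
Interval: 4.247 ± 1.00060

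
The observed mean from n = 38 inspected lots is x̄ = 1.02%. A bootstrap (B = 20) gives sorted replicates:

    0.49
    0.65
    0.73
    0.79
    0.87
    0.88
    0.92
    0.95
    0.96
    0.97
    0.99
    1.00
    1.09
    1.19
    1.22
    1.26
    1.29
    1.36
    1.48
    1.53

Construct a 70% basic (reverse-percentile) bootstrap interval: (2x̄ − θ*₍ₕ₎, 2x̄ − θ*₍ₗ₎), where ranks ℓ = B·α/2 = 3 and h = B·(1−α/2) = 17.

Percentile endpoints at ranks 3 and 17: θ*₍3₎ = 0.73, θ*₍17₎ = 1.29.
Basic interval reflects these around x̄:
  lower = 2 × 1.02 − 1.29 = 0.75
  upper = 2 × 1.02 − 0.73 = 1.31

(0.75, 1.31)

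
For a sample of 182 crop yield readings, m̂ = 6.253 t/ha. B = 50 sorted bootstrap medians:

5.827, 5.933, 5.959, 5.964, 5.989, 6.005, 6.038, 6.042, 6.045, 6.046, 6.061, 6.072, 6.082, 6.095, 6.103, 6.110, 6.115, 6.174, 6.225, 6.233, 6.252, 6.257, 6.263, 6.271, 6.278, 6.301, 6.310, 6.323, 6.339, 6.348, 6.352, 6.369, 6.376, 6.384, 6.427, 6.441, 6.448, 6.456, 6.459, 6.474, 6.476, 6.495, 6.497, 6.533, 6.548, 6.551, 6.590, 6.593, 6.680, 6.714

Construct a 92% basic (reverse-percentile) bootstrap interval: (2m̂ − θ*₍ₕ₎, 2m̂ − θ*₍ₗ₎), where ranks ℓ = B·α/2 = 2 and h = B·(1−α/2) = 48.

Percentile endpoints at ranks 2 and 48: θ*₍2₎ = 5.933, θ*₍48₎ = 6.593.
Basic interval reflects these around m̂:
  lower = 2 × 6.253 − 6.593 = 5.913
  upper = 2 × 6.253 − 5.933 = 6.573

(5.913, 6.573)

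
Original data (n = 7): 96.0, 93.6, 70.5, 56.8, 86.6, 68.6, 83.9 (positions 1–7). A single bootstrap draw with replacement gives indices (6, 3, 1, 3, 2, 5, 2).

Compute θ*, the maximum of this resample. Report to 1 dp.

θ* = 96.0

Resample values: 68.6, 70.5, 96.0, 70.5, 93.6, 86.6, 93.6.
Maximum = 96.0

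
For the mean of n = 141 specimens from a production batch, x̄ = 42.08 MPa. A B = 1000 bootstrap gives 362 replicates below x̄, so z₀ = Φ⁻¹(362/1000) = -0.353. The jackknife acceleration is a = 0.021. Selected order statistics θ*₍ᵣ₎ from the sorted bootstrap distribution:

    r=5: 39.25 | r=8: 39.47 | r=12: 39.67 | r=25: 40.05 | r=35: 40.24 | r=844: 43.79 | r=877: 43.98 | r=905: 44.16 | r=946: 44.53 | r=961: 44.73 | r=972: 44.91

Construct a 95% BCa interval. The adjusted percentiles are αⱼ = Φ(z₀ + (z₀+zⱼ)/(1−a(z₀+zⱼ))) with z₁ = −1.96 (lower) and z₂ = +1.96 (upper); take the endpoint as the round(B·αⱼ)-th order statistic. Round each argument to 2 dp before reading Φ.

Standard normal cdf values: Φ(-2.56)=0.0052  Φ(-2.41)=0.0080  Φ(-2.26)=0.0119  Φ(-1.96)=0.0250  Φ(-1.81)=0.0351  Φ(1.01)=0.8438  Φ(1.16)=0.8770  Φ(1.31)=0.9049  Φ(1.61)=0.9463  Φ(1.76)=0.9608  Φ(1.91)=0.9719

(39.25, 44.16)

Lower: z₀ + z₁ = -0.353 + (-1.960) = -2.313; 1 − a(z₀+z₁) = 1 − (0.021)(-2.313) = 1.0486; argument = -0.353 + (-2.313)/1.0486 = -2.5589 → -2.56.
α₁ = Φ(-2.56) = 0.0052; rank = round(1000 × 0.0052) = 5; θ*₍5₎ = 39.25.
Upper: z₀ + z₂ = 1.607; 1 − a(z₀+z₂) = 0.9663; argument = 1.3101 → 1.31; α₂ = 0.9049; rank = 905; θ*₍905₎ = 44.16.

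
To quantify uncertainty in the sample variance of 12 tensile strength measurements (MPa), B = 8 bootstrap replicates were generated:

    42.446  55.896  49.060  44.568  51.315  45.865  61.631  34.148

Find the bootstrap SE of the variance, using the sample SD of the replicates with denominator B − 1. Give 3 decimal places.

Bootstrap SE is the standard deviation of the 8 replicate variances.
Mean of replicates: (42.446 + 55.896 + 49.060 + 44.568 + 51.315 + 45.865 + 61.631 + 34.148) / 8 = 384.9290 / 8 = 48.1161
Sum of squared deviations: (−5.6701)² + (+7.7799)² + (+0.9439)² + (−3.5481)² + (+3.1989)² + (−2.2511)² + (+13.5149)² + (−13.9681)² = 499.2176
Variance = 499.2176 / 7 = 71.3168
SE* = √71.3168

SE* = 8.445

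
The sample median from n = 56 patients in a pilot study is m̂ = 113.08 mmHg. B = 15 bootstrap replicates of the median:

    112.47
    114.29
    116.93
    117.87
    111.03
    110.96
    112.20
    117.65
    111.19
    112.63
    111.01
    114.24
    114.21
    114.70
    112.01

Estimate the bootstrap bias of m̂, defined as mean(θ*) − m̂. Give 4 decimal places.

mean(θ*) = (112.47 + 114.29 + 116.93 + 117.87 + 111.03 + 110.96 + 112.20 + 117.65 + 111.19 + 112.63 + 111.01 + 114.24 + 114.21 + 114.70 + 112.01) / 15 = 113.55933
bias = 113.55933 − 113.08

bias = +0.4793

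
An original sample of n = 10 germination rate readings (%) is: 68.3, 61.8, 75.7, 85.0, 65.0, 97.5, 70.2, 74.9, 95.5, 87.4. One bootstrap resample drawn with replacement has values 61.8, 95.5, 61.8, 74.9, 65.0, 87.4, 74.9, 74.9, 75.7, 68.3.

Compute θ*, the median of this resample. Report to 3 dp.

θ* = 74.900

Sorted: 61.8, 61.8, 65.0, 68.3, 74.9, 74.9, 74.9, 75.7, 87.4, 95.5
Median = average of the two middle values = 74.900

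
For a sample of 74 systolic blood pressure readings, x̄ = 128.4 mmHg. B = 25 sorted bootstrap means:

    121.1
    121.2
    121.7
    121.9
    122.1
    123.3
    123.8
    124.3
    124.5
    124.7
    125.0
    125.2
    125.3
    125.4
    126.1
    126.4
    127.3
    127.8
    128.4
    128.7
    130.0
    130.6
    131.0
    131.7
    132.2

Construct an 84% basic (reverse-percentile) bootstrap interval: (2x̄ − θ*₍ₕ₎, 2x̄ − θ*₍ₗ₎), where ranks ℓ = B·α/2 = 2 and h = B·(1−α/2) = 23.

(125.8, 135.6)

Percentile endpoints at ranks 2 and 23: θ*₍2₎ = 121.2, θ*₍23₎ = 131.0.
Basic interval reflects these around x̄:
  lower = 2 × 128.4 − 131.0 = 125.8
  upper = 2 × 128.4 − 121.2 = 135.6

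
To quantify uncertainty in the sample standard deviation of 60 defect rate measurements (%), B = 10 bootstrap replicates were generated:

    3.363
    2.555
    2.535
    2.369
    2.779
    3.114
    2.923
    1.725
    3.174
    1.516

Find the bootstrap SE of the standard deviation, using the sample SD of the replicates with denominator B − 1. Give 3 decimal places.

Bootstrap SE is the standard deviation of the 10 replicate standard deviations.
Mean of replicates: (3.363 + 2.555 + 2.535 + 2.369 + 2.779 + 3.114 + 2.923 + 1.725 + 3.174 + 1.516) / 10 = 26.0530 / 10 = 2.6053
Sum of squared deviations: (+0.7577)² + (−0.0503)² + (−0.0703)² + (−0.2363)² + (+0.1737)² + (+0.5087)² + (+0.3177)² + (−0.8803)² + (+0.5687)² + (−1.0893)² = 3.3122
Variance = 3.3122 / 9 = 0.3680
SE* = √0.3680

SE* = 0.607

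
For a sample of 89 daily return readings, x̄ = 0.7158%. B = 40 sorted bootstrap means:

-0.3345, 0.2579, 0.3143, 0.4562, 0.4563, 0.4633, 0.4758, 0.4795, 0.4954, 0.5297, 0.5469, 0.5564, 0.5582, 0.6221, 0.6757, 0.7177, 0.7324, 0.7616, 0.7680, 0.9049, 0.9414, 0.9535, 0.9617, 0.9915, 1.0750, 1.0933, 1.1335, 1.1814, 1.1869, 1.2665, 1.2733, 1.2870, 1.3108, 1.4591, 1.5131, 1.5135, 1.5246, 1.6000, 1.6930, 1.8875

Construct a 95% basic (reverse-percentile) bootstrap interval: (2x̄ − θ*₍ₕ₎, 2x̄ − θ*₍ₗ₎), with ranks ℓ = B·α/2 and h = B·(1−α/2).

(-0.2614, 1.7661)

Percentile endpoints at ranks 1 and 39: θ*₍1₎ = -0.3345, θ*₍39₎ = 1.6930.
Basic interval reflects these around x̄:
  lower = 2 × 0.7158 − 1.6930 = -0.2614
  upper = 2 × 0.7158 − -0.3345 = 1.7661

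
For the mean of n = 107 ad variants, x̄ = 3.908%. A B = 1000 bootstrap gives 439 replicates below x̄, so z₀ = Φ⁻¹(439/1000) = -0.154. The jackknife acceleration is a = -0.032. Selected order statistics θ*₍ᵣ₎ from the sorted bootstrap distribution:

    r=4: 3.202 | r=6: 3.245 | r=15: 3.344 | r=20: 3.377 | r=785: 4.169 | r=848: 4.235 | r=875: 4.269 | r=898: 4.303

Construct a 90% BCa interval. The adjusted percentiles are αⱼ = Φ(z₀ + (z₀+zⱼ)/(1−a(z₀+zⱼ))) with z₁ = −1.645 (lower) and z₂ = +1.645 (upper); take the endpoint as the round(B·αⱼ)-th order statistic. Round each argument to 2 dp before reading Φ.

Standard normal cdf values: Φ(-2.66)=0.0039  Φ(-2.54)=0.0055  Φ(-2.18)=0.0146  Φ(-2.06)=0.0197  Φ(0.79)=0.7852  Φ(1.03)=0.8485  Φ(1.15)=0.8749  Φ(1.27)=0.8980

Lower: z₀ + z₁ = -0.154 + (-1.645) = -1.799; 1 − a(z₀+z₁) = 1 − (-0.032)(-1.799) = 0.9424; argument = -0.154 + (-1.799)/0.9424 = -2.0629 → -2.06.
α₁ = Φ(-2.06) = 0.0197; rank = round(1000 × 0.0197) = 20; θ*₍20₎ = 3.377.
Upper: z₀ + z₂ = 1.491; 1 − a(z₀+z₂) = 1.0477; argument = 1.2691 → 1.27; α₂ = 0.8980; rank = 898; θ*₍898₎ = 4.303.

(3.377, 4.303)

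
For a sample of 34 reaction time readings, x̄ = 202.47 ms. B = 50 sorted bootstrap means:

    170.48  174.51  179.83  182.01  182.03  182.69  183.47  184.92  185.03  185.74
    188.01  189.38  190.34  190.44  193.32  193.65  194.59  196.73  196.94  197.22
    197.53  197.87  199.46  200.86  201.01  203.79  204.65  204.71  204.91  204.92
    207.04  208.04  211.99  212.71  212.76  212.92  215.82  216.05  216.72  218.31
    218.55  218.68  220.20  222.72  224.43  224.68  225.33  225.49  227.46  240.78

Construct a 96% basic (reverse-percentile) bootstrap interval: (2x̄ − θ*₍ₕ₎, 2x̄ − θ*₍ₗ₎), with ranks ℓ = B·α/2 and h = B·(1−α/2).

Percentile endpoints at ranks 1 and 49: θ*₍1₎ = 170.48, θ*₍49₎ = 227.46.
Basic interval reflects these around x̄:
  lower = 2 × 202.47 − 227.46 = 177.48
  upper = 2 × 202.47 − 170.48 = 234.46

(177.48, 234.46)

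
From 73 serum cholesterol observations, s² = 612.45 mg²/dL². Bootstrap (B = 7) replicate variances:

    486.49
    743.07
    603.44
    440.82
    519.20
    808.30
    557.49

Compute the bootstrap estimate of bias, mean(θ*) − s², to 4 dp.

mean(θ*) = (486.49 + 743.07 + 603.44 + 440.82 + 519.20 + 808.30 + 557.49) / 7 = 594.11571
bias = 594.11571 − 612.45

bias = −18.3343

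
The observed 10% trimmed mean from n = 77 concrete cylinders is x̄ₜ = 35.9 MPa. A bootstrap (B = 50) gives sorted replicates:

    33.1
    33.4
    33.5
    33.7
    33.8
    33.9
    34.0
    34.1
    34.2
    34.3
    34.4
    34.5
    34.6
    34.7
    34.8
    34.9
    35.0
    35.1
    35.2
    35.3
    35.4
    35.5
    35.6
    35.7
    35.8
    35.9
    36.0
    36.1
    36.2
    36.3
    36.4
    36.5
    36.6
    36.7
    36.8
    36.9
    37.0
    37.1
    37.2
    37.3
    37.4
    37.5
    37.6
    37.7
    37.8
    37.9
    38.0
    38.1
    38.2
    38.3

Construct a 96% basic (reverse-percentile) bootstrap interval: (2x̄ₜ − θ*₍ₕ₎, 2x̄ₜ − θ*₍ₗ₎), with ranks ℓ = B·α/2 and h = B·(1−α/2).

(33.6, 38.7)

Percentile endpoints at ranks 1 and 49: θ*₍1₎ = 33.1, θ*₍49₎ = 38.2.
Basic interval reflects these around x̄ₜ:
  lower = 2 × 35.9 − 38.2 = 33.6
  upper = 2 × 35.9 − 33.1 = 38.7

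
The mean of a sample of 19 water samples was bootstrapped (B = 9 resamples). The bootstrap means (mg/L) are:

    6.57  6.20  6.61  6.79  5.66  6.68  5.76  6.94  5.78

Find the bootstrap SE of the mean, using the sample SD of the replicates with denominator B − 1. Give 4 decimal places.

Bootstrap SE is the standard deviation of the 9 replicate means.
Mean of replicates: (6.57 + 6.20 + 6.61 + 6.79 + 5.66 + 6.68 + 5.76 + 6.94 + 5.78) / 9 = 56.99000 / 9 = 6.33222
Sum of squared deviations: (+0.23778)² + (−0.13222)² + (+0.27778)² + (+0.45778)² + (−0.67222)² + (+0.34778)² + (−0.57222)² + (+0.60778)² + (−0.55222)² = 1.93536
Variance = 1.93536 / 8 = 0.24192
SE* = √0.24192

SE* = 0.4919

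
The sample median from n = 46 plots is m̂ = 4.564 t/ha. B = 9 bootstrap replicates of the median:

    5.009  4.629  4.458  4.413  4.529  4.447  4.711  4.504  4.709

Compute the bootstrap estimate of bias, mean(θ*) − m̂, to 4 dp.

mean(θ*) = (5.009 + 4.629 + 4.458 + 4.413 + 4.529 + 4.447 + 4.711 + 4.504 + 4.709) / 9 = 4.60100
bias = 4.60100 − 4.564

bias = +0.0370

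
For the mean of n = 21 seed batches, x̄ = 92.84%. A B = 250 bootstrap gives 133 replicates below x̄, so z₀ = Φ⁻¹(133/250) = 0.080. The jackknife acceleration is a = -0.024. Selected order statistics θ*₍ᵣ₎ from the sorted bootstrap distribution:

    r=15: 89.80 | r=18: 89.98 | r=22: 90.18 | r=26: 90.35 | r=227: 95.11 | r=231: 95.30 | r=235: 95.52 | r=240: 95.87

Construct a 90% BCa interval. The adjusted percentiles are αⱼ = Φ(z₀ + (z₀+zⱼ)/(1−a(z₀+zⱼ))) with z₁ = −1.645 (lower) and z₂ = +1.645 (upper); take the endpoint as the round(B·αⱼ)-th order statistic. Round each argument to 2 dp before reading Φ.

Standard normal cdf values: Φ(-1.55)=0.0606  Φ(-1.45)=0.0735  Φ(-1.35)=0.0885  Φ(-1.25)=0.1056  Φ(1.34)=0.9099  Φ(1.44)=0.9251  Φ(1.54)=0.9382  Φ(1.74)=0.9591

Lower: z₀ + z₁ = 0.080 + (-1.645) = -1.565; 1 − a(z₀+z₁) = 1 − (-0.024)(-1.565) = 0.9624; argument = 0.080 + (-1.565)/0.9624 = -1.5461 → -1.55.
α₁ = Φ(-1.55) = 0.0606; rank = round(250 × 0.0606) = 15; θ*₍15₎ = 89.80.
Upper: z₀ + z₂ = 1.725; 1 − a(z₀+z₂) = 1.0414; argument = 1.7364 → 1.74; α₂ = 0.9591; rank = 240; θ*₍240₎ = 95.87.

(89.80, 95.87)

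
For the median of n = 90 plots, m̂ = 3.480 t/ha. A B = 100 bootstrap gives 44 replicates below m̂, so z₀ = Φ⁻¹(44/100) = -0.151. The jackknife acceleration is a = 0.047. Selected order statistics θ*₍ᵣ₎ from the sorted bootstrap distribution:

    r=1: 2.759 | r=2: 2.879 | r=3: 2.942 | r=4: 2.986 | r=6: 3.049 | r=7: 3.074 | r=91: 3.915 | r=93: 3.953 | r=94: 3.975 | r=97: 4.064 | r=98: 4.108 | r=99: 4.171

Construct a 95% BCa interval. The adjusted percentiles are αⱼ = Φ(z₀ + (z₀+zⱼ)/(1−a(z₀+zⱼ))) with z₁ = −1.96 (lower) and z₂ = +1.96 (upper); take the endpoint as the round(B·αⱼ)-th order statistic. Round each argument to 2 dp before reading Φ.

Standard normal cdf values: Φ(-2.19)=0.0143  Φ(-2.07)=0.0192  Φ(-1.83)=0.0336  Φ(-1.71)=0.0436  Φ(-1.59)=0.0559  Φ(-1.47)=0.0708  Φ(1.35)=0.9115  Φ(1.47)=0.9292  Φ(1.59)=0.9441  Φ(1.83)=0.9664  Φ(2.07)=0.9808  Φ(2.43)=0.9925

(2.879, 4.064)

Lower: z₀ + z₁ = -0.151 + (-1.960) = -2.111; 1 − a(z₀+z₁) = 1 − (0.047)(-2.111) = 1.0992; argument = -0.151 + (-2.111)/1.0992 = -2.0715 → -2.07.
α₁ = Φ(-2.07) = 0.0192; rank = round(100 × 0.0192) = 2; θ*₍2₎ = 2.879.
Upper: z₀ + z₂ = 1.809; 1 − a(z₀+z₂) = 0.9150; argument = 1.8261 → 1.83; α₂ = 0.9664; rank = 97; θ*₍97₎ = 4.064.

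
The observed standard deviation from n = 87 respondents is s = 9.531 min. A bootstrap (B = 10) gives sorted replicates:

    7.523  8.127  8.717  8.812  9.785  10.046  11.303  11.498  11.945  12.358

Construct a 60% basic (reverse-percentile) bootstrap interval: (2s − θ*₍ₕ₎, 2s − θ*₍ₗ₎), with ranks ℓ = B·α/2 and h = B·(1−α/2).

(7.564, 10.935)

Percentile endpoints at ranks 2 and 8: θ*₍2₎ = 8.127, θ*₍8₎ = 11.498.
Basic interval reflects these around s:
  lower = 2 × 9.531 − 11.498 = 7.564
  upper = 2 × 9.531 − 8.127 = 10.935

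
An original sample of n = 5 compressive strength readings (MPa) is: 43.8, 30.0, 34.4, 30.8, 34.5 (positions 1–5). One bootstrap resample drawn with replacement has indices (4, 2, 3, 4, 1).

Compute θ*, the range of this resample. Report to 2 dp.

θ* = 13.80

Resample values: 30.8, 30.0, 34.4, 30.8, 43.8.
Range = 43.8 − 30.0 = 13.80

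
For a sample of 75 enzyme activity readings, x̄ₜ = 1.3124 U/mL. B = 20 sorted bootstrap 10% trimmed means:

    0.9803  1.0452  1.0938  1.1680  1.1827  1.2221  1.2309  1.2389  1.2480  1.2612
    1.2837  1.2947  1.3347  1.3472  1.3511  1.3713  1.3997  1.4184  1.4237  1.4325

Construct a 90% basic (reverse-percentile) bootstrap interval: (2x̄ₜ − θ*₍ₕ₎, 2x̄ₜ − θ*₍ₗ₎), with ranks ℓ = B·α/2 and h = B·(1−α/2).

Percentile endpoints at ranks 1 and 19: θ*₍1₎ = 0.9803, θ*₍19₎ = 1.4237.
Basic interval reflects these around x̄ₜ:
  lower = 2 × 1.3124 − 1.4237 = 1.2011
  upper = 2 × 1.3124 − 0.9803 = 1.6445

(1.2011, 1.6445)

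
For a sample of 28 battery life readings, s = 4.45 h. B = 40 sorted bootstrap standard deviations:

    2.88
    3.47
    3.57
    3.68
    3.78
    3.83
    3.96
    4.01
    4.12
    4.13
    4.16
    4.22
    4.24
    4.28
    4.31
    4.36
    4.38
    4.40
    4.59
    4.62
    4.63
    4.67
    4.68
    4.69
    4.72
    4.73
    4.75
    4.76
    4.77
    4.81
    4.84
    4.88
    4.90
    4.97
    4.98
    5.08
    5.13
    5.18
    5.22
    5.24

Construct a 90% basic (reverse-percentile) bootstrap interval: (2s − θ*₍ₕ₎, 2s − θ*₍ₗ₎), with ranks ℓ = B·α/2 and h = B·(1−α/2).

Percentile endpoints at ranks 2 and 38: θ*₍2₎ = 3.47, θ*₍38₎ = 5.18.
Basic interval reflects these around s:
  lower = 2 × 4.45 − 5.18 = 3.72
  upper = 2 × 4.45 − 3.47 = 5.43

(3.72, 5.43)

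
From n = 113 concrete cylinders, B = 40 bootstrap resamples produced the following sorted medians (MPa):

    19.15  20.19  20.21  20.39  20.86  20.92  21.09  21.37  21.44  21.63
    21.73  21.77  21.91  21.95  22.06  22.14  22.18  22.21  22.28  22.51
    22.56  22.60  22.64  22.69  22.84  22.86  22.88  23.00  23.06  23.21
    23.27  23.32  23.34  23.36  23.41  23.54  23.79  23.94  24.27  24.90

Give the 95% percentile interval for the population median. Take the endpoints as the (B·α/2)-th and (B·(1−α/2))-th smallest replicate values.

α = 0.05; lower rank = 40 × 0.025 = 1; upper rank = 40 × 0.975 = 39.
The 1st smallest replicate is 19.15; the 39th is 24.27.

(19.15, 24.27)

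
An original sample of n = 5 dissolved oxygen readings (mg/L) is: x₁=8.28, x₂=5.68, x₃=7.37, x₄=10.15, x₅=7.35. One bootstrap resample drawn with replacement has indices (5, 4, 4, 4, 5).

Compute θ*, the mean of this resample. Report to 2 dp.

θ* = 9.03

Resample values: 7.35, 10.15, 10.15, 10.15, 7.35.
Mean = (7.35 + 10.15 + 10.15 + 10.15 + 7.35) / 5 = 45.150 / 5 = 9.03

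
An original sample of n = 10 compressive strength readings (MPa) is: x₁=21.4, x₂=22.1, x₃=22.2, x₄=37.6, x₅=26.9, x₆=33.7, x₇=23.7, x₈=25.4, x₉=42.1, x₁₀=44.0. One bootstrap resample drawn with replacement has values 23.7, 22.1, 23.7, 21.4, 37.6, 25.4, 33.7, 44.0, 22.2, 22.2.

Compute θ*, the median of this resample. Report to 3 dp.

Sorted: 21.4, 22.1, 22.2, 22.2, 23.7, 23.7, 25.4, 33.7, 37.6, 44.0
Median = average of the two middle values = 23.700

θ* = 23.700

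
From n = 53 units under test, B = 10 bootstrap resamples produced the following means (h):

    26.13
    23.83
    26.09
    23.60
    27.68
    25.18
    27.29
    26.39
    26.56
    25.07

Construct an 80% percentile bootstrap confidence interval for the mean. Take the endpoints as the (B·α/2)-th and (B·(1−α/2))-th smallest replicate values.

Sorted replicates: 23.60, 23.83, 25.07, 25.18, 26.09, 26.13, 26.39, 26.56, 27.29, 27.68
α = 0.20; lower rank = 10 × 0.100 = 1; upper rank = 10 × 0.900 = 9.
The 1st smallest replicate is 23.60; the 9th is 27.29.

(23.60, 27.29)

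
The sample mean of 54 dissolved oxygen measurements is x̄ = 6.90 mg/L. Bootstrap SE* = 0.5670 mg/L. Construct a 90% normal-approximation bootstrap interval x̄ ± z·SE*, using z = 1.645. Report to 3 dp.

(5.967, 7.833)

Margin = 1.645 × 0.5670 = 0.9327
Interval: 6.90 ± 0.9327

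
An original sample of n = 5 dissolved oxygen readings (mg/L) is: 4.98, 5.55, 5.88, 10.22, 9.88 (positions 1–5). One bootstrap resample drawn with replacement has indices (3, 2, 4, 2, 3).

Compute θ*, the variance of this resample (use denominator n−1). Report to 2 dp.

Resample values: 5.88, 5.55, 10.22, 5.55, 5.88.
Mean = 6.6160; sum of squared deviations = 16.3449
s² = 16.3449 / 4 = 4.0862

θ* = 4.09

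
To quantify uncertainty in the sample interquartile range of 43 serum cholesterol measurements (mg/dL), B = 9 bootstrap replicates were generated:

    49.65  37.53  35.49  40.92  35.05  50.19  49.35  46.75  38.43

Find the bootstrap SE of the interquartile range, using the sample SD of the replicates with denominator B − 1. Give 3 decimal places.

SE* = 6.360

Bootstrap SE is the standard deviation of the 9 replicate interquartile ranges.
Mean of replicates: (49.65 + 37.53 + 35.49 + 40.92 + 35.05 + 50.19 + 49.35 + 46.75 + 38.43) / 9 = 383.3600 / 9 = 42.5956
Sum of squared deviations: (+7.0544)² + (−5.0656)² + (−7.1056)² + (−1.6756)² + (−7.5456)² + (+7.5944)² + (+6.7544)² + (+4.1544)² + (−4.1656)² = 323.5662
Variance = 323.5662 / 8 = 40.4458
SE* = √40.4458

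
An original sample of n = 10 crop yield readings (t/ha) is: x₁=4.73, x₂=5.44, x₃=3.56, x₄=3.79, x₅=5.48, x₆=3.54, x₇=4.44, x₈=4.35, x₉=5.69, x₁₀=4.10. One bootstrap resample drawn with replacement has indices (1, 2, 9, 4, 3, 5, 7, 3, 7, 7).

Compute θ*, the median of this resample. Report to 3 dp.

Resample values: 4.73, 5.44, 5.69, 3.79, 3.56, 5.48, 4.44, 3.56, 4.44, 4.44.
Sorted: 3.56, 3.56, 3.79, 4.44, 4.44, 4.44, 4.73, 5.44, 5.48, 5.69
Median = average of the two middle values = 4.440

θ* = 4.440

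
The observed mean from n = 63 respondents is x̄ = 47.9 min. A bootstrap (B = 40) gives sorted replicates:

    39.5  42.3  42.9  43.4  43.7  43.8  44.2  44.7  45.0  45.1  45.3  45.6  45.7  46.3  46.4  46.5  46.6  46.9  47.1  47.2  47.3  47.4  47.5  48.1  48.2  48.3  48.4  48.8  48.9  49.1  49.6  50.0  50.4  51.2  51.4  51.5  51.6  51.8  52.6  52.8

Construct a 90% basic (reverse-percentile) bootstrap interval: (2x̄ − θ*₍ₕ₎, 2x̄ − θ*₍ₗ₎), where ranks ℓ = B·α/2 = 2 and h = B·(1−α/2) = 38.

Percentile endpoints at ranks 2 and 38: θ*₍2₎ = 42.3, θ*₍38₎ = 51.8.
Basic interval reflects these around x̄:
  lower = 2 × 47.9 − 51.8 = 44.0
  upper = 2 × 47.9 − 42.3 = 53.5

(44.0, 53.5)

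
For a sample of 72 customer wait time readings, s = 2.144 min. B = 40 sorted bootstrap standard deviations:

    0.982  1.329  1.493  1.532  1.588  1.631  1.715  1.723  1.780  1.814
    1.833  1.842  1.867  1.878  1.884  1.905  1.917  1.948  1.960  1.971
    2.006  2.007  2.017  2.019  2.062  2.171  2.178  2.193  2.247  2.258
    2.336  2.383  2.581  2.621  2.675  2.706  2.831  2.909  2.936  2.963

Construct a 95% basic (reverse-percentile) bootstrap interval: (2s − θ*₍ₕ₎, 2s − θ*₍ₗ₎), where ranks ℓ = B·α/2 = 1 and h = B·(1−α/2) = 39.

Percentile endpoints at ranks 1 and 39: θ*₍1₎ = 0.982, θ*₍39₎ = 2.936.
Basic interval reflects these around s:
  lower = 2 × 2.144 − 2.936 = 1.352
  upper = 2 × 2.144 − 0.982 = 3.306

(1.352, 3.306)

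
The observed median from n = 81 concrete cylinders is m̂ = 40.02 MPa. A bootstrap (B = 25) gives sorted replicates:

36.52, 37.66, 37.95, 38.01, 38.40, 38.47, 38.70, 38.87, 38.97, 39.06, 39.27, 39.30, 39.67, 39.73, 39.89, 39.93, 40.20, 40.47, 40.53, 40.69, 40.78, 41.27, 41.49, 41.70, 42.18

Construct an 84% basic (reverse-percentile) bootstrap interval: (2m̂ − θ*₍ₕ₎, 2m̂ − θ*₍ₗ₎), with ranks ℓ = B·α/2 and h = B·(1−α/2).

Percentile endpoints at ranks 2 and 23: θ*₍2₎ = 37.66, θ*₍23₎ = 41.49.
Basic interval reflects these around m̂:
  lower = 2 × 40.02 − 41.49 = 38.55
  upper = 2 × 40.02 − 37.66 = 42.38

(38.55, 42.38)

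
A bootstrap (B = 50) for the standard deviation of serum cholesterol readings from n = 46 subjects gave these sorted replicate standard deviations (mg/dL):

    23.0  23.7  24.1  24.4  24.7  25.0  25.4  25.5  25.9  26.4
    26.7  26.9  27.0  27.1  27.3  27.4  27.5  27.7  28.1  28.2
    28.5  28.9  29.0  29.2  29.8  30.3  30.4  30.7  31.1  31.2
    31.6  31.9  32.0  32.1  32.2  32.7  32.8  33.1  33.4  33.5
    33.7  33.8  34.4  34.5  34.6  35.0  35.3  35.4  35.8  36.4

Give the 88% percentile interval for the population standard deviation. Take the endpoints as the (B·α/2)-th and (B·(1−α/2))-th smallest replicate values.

(24.1, 35.3)

α = 0.12; lower rank = 50 × 0.060 = 3; upper rank = 50 × 0.940 = 47.
The 3rd smallest replicate is 24.1; the 47th is 35.3.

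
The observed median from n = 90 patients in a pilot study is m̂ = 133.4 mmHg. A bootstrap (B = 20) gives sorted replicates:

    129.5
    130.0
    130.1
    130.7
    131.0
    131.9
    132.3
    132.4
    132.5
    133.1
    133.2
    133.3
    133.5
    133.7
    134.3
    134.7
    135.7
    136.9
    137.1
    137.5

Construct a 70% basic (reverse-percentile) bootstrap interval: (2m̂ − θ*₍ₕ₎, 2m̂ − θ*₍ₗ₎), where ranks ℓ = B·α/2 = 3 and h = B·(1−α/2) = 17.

(131.1, 136.7)

Percentile endpoints at ranks 3 and 17: θ*₍3₎ = 130.1, θ*₍17₎ = 135.7.
Basic interval reflects these around m̂:
  lower = 2 × 133.4 − 135.7 = 131.1
  upper = 2 × 133.4 − 130.1 = 136.7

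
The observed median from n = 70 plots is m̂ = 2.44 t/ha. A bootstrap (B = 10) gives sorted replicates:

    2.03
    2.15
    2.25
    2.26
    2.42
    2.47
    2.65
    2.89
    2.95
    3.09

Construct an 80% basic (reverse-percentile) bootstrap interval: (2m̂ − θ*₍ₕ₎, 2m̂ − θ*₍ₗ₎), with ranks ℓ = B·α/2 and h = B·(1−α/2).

Percentile endpoints at ranks 1 and 9: θ*₍1₎ = 2.03, θ*₍9₎ = 2.95.
Basic interval reflects these around m̂:
  lower = 2 × 2.44 − 2.95 = 1.93
  upper = 2 × 2.44 − 2.03 = 2.85

(1.93, 2.85)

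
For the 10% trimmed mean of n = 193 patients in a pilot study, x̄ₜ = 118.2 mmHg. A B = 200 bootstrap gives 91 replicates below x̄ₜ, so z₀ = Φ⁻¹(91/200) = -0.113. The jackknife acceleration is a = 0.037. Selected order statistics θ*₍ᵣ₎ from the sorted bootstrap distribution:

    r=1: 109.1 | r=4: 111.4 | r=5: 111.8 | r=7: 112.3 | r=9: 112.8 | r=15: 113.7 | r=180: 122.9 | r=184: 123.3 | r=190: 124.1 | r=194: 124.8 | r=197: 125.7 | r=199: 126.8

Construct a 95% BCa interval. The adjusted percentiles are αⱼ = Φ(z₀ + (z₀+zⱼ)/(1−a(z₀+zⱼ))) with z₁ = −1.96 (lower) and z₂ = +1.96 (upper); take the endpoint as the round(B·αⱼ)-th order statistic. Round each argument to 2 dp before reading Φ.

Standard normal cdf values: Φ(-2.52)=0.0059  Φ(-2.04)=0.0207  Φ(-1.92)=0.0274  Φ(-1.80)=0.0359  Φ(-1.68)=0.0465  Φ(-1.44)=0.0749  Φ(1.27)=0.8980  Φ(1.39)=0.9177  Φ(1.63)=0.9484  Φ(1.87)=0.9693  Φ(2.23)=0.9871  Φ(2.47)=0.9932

Lower: z₀ + z₁ = -0.113 + (-1.960) = -2.073; 1 − a(z₀+z₁) = 1 − (0.037)(-2.073) = 1.0767; argument = -0.113 + (-2.073)/1.0767 = -2.0383 → -2.04.
α₁ = Φ(-2.04) = 0.0207; rank = round(200 × 0.0207) = 4; θ*₍4₎ = 111.4.
Upper: z₀ + z₂ = 1.847; 1 − a(z₀+z₂) = 0.9317; argument = 1.8695 → 1.87; α₂ = 0.9693; rank = 194; θ*₍194₎ = 124.8.

(111.4, 124.8)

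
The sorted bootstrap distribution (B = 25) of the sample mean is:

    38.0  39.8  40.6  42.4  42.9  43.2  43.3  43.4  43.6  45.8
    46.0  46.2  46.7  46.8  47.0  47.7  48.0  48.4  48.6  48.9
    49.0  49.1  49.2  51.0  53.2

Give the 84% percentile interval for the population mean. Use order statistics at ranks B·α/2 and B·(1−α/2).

α = 0.16; lower rank = 25 × 0.080 = 2; upper rank = 25 × 0.920 = 23.
The 2nd smallest replicate is 39.8; the 23rd is 49.2.

(39.8, 49.2)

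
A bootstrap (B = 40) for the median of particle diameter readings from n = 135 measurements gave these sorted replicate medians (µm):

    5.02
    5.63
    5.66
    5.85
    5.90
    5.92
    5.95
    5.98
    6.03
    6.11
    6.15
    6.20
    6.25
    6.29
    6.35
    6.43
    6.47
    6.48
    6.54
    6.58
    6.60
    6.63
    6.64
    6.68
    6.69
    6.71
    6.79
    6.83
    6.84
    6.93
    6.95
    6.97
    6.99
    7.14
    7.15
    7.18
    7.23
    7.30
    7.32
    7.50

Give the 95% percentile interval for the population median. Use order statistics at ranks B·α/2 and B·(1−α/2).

(5.02, 7.32)

α = 0.05; lower rank = 40 × 0.025 = 1; upper rank = 40 × 0.975 = 39.
The 1st smallest replicate is 5.02; the 39th is 7.32.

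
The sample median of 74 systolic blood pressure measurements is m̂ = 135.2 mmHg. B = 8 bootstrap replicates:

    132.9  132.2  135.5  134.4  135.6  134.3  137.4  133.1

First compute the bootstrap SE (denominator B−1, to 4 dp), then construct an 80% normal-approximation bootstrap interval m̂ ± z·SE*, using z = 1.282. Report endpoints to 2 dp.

Mean of replicates = 134.4250; sum of squared deviations = 20.4350; SE* = √(20.4350/7) = 1.7086
Margin = 1.282 × 1.7086 = 2.190
Interval: 135.2 ± 2.190

(133.01, 137.39)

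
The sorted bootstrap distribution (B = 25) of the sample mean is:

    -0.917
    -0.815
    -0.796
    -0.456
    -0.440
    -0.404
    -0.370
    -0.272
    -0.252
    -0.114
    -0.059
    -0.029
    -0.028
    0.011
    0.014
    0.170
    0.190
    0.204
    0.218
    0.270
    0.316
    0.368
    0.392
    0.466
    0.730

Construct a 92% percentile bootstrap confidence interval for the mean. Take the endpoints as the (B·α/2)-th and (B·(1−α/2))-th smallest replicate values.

α = 0.08; lower rank = 25 × 0.040 = 1; upper rank = 25 × 0.960 = 24.
The 1st smallest replicate is -0.917; the 24th is 0.466.

(-0.917, 0.466)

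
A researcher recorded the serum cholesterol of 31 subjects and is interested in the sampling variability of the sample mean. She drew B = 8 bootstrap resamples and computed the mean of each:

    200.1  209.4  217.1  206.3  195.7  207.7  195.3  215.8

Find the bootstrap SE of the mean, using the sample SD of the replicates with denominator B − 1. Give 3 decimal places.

SE* = 8.359

Bootstrap SE is the standard deviation of the 8 replicate means.
Mean of replicates: (200.1 + 209.4 + 217.1 + 206.3 + 195.7 + 207.7 + 195.3 + 215.8) / 8 = 1647.4000 / 8 = 205.9250
Sum of squared deviations: (−5.8250)² + (+3.4750)² + (+11.1750)² + (+0.3750)² + (−10.2250)² + (+1.7750)² + (−10.6250)² + (+9.8750)² = 489.1350
Variance = 489.1350 / 7 = 69.8764
SE* = √69.8764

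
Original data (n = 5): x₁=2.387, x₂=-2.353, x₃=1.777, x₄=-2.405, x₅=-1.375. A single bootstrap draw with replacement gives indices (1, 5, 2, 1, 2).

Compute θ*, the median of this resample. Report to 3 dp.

θ* = -1.375

Resample values: 2.387, -1.375, -2.353, 2.387, -2.353.
Sorted: -2.353, -2.353, -1.375, 2.387, 2.387
Median = middle value = -1.375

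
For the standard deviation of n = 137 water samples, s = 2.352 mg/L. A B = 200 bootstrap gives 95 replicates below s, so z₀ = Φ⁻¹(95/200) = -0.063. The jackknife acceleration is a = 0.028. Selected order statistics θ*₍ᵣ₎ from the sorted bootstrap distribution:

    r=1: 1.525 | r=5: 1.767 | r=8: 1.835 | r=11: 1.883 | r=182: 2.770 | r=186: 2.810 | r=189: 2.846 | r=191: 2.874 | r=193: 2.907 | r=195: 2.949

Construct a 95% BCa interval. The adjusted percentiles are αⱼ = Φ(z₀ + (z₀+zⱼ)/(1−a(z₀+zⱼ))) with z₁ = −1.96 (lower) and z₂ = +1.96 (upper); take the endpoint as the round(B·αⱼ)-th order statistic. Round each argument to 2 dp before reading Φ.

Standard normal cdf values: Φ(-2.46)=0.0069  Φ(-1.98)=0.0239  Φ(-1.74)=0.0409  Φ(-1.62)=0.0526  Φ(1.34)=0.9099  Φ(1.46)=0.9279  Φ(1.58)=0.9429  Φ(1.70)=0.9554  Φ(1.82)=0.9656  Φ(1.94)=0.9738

Lower: z₀ + z₁ = -0.063 + (-1.960) = -2.023; 1 − a(z₀+z₁) = 1 − (0.028)(-2.023) = 1.0566; argument = -0.063 + (-2.023)/1.0566 = -1.9776 → -1.98.
α₁ = Φ(-1.98) = 0.0239; rank = round(200 × 0.0239) = 5; θ*₍5₎ = 1.767.
Upper: z₀ + z₂ = 1.897; 1 − a(z₀+z₂) = 0.9469; argument = 1.9404 → 1.94; α₂ = 0.9738; rank = 195; θ*₍195₎ = 2.949.

(1.767, 2.949)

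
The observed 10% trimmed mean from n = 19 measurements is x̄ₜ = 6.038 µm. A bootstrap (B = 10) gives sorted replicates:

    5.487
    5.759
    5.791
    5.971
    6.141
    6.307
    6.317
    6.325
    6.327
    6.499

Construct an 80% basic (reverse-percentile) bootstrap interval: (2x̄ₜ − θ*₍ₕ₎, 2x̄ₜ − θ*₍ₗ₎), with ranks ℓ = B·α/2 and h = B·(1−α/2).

Percentile endpoints at ranks 1 and 9: θ*₍1₎ = 5.487, θ*₍9₎ = 6.327.
Basic interval reflects these around x̄ₜ:
  lower = 2 × 6.038 − 6.327 = 5.749
  upper = 2 × 6.038 − 5.487 = 6.589

(5.749, 6.589)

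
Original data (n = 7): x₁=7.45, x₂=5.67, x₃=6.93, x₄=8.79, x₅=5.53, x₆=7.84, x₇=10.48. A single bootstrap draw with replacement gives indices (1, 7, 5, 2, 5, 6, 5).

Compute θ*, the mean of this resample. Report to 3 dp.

θ* = 6.861

Resample values: 7.45, 10.48, 5.53, 5.67, 5.53, 7.84, 5.53.
Mean = (7.45 + 10.48 + 5.53 + 5.67 + 5.53 + 7.84 + 5.53) / 7 = 48.030 / 7 = 6.861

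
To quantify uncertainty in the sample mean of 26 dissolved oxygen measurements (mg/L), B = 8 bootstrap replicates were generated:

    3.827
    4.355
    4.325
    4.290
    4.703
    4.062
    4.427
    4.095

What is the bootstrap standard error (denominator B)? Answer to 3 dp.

SE* = 0.248

Bootstrap SE is the standard deviation of the 8 replicate means.
Mean of replicates: (3.827 + 4.355 + 4.325 + 4.290 + 4.703 + 4.062 + 4.427 + 4.095) / 8 = 34.0840 / 8 = 4.2605
Sum of squared deviations: (−0.4335)² + (+0.0945)² + (+0.0645)² + (+0.0295)² + (+0.4425)² + (−0.1985)² + (+0.1665)² + (−0.1655)² = 0.4922
Variance = 0.4922 / 8 = 0.0615
SE* = √0.0615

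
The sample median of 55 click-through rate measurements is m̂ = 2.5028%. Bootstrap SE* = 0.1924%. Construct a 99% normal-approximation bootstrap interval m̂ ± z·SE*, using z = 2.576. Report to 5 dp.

(2.00718, 2.99842)

Margin = 2.576 × 0.1924 = 0.495622
Interval: 2.5028 ± 0.495622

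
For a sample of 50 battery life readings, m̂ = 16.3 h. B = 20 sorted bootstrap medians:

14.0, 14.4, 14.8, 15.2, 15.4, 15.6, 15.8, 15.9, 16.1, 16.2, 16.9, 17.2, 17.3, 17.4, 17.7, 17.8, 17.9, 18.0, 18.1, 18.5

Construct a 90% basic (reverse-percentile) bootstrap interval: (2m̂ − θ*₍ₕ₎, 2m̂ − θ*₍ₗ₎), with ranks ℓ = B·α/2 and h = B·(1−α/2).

Percentile endpoints at ranks 1 and 19: θ*₍1₎ = 14.0, θ*₍19₎ = 18.1.
Basic interval reflects these around m̂:
  lower = 2 × 16.3 − 18.1 = 14.5
  upper = 2 × 16.3 − 14.0 = 18.6

(14.5, 18.6)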